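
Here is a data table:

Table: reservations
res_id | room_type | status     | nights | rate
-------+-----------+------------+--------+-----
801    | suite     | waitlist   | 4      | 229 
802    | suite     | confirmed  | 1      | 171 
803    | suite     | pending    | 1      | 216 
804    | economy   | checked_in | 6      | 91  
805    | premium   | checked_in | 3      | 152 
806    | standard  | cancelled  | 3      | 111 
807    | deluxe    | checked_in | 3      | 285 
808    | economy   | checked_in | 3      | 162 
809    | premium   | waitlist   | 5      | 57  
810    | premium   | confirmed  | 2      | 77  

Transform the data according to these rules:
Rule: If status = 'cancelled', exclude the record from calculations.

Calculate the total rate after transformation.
1440

Step 1: Identify records where status = 'cancelled'
Step 2: The excluded records sum to 111
Step 3: Original total rate = 1551
Step 4: Remaining total = 1551 - 111 = 1440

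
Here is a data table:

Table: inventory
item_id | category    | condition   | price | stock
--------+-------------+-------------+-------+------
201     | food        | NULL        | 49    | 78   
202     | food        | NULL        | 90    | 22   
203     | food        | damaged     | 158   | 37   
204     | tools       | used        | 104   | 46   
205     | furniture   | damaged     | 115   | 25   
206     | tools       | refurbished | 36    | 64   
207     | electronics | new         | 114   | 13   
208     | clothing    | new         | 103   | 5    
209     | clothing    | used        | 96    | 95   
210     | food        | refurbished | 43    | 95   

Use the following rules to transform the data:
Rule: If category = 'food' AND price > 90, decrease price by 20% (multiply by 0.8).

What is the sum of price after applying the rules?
876.4

Step 1: Find records where category = 'food' AND price > 90
Step 2: 1 records match, summing to 158
Step 3: After multiplier: 158 × 0.8 = 126.4
Step 4: Unaffected records sum: 750
Step 5: Final sum = 126.4 + 750 = 876.4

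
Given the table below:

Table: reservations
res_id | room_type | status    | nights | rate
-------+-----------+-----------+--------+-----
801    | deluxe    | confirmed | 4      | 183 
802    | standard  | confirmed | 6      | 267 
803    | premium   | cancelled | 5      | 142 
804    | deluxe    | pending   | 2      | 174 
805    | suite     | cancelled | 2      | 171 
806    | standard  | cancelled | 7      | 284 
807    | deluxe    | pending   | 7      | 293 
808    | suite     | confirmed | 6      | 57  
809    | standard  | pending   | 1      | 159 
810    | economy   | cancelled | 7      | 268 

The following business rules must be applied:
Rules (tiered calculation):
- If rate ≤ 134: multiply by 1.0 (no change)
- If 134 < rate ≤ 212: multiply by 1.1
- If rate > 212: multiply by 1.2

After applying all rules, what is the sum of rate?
2303.3

Step 1: Tier 1 (rate ≤ 134): 1 records, sum = 57 × 1.0 = 57.0
Step 2: Tier 2 (134 < rate ≤ 212): 5 records, sum = 829 × 1.1 = 911.9
Step 3: Tier 3 (rate > 212): 4 records, sum = 1112 × 1.2 = 1334.4
Step 4: Final sum = 57.0 + 911.9 + 1334.4 = 2303.3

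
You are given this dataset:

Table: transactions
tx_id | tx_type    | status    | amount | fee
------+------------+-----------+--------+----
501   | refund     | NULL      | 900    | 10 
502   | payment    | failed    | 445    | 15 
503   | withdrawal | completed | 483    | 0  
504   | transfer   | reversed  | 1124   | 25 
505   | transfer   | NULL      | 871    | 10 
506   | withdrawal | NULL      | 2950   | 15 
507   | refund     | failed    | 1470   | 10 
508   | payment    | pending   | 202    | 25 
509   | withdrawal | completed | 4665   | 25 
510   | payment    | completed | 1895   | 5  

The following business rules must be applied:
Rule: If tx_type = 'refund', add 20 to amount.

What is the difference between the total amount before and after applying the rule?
40

Step 1: Original sum of amount = 15005
Step 2: 2 records have tx_type = 'refund'
Step 3: Each affected record changes by 20
Step 4: Total change = 2 × 20 = 40
Step 5: New sum = 15005 + 40 = 15045
Step 6: Difference = |15045 - 15005| = 40
        (Sum increased by 40)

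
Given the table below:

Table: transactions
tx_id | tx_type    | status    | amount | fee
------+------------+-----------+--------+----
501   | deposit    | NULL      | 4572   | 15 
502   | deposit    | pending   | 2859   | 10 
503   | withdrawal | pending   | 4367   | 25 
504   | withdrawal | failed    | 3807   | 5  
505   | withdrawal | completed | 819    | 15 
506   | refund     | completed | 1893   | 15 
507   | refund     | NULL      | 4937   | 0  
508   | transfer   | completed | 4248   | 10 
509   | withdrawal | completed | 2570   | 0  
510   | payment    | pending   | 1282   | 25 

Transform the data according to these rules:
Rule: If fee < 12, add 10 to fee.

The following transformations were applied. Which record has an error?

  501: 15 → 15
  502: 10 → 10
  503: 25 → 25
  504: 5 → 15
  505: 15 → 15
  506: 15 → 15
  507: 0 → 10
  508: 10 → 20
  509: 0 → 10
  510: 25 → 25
Record 502 has an error. The correct transformed value should be 20, not 10.

Step 1: Check each record against the rule
Step 2: Record 502 has fee = 10
Step 3: Since 10 < 12, the bonus should have been applied
Step 4: Correct value = 20, but claimed value = 10
Conclusion: Record 502 has the error.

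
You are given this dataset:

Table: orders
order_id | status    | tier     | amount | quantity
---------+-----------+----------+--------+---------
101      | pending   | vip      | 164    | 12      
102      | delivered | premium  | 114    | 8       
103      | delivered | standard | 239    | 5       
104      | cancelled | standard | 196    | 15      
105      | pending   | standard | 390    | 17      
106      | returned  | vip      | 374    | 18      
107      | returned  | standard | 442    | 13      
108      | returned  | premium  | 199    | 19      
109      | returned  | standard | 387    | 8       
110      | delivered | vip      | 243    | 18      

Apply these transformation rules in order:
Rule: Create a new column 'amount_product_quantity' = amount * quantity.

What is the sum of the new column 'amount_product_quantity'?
37374

Step 1: For each record, compute amount * quantity
Example calculations:
  164 * 12 = 1968
  114 * 8 = 912
  239 * 5 = 1195
  ...
Step 2: Sum all derived values
Step 3: Total = 37374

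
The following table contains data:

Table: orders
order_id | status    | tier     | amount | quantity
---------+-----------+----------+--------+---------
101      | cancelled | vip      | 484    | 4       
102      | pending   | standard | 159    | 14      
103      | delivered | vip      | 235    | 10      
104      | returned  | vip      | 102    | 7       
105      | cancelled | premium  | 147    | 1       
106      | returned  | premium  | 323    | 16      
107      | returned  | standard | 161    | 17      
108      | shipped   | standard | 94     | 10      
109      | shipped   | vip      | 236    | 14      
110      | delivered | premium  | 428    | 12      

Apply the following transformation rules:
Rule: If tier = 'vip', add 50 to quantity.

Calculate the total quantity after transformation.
305

Step 1: Count records where tier = 'vip': 4
Step 2: Total bonus added: 4 × 50 = 200
Step 3: Original sum of quantity: 105
Step 4: Final sum = 105 + 200 = 305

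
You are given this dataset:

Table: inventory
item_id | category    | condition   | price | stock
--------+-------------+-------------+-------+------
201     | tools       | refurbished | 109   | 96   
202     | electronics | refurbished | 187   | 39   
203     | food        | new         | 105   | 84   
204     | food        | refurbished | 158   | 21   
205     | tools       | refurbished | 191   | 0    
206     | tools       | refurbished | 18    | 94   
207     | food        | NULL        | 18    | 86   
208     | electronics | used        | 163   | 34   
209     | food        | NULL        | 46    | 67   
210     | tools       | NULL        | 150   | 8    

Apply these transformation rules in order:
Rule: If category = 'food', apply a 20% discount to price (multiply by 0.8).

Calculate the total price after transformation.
1079.6

Step 1: Records with category = 'food' have total price = 327
Step 2: Apply multiplier: 327 × 0.8 = 261.6
Step 3: Other records total: 818
Step 4: Final sum = 261.6 + 818 = 1079.6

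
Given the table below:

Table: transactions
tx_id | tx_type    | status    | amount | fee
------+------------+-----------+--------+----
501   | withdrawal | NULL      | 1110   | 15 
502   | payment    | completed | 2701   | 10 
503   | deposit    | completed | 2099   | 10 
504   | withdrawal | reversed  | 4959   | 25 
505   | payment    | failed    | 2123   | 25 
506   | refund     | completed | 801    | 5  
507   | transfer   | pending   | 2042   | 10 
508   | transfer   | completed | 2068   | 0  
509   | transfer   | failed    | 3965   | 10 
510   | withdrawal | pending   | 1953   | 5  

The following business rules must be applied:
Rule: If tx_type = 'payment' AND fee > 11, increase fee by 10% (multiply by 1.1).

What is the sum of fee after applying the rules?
117.5

Step 1: Find records where tx_type = 'payment' AND fee > 11
Step 2: 1 records match, summing to 25
Step 3: After multiplier: 25 × 1.1 = 27.5
Step 4: Unaffected records sum: 90
Step 5: Final sum = 27.5 + 90 = 117.5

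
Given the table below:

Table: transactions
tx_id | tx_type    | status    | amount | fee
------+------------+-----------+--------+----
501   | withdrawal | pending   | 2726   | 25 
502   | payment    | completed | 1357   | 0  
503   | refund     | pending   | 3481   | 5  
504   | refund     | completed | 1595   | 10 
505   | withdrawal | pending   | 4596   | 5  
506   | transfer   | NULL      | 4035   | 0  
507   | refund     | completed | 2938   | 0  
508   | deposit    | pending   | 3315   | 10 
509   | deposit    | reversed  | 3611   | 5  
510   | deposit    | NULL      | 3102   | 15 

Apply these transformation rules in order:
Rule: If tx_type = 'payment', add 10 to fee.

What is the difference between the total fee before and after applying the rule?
10

Step 1: Original sum of fee = 75
Step 2: 1 records have tx_type = 'payment'
Step 3: Each affected record changes by 10
Step 4: Total change = 1 × 10 = 10
Step 5: New sum = 75 + 10 = 85
Step 6: Difference = |85 - 75| = 10
        (Sum increased by 10)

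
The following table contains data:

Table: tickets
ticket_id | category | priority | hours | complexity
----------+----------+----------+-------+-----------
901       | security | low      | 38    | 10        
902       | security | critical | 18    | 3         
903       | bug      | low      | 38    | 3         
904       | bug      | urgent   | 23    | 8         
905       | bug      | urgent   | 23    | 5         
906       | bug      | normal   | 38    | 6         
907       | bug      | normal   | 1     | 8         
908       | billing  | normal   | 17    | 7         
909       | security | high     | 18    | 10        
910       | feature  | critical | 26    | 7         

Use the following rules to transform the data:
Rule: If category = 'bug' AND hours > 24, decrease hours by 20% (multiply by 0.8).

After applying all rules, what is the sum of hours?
224.8

Step 1: Find records where category = 'bug' AND hours > 24
Step 2: 2 records match, summing to 76
Step 3: After multiplier: 76 × 0.8 = 60.8
Step 4: Unaffected records sum: 164
Step 5: Final sum = 60.8 + 164 = 224.8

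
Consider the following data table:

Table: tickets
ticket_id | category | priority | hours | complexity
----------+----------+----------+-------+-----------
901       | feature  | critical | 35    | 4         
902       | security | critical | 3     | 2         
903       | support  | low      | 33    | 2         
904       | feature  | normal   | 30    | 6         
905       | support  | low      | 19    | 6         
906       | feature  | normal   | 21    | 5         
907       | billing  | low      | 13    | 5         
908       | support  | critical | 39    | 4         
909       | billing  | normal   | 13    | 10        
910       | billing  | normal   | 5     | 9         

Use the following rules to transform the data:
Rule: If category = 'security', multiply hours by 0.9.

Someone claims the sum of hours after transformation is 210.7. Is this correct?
Yes, the result is correct.

Step 1: Calculate the correct sum after transformation
Step 2: Apply multiplier 0.9 to records where category = 'security'
Step 3: Correct result = 210.7
Step 4: Claimed result = 210.7
Step 5: 210.7 = 210.7 ✓
Conclusion: The claimed result is correct.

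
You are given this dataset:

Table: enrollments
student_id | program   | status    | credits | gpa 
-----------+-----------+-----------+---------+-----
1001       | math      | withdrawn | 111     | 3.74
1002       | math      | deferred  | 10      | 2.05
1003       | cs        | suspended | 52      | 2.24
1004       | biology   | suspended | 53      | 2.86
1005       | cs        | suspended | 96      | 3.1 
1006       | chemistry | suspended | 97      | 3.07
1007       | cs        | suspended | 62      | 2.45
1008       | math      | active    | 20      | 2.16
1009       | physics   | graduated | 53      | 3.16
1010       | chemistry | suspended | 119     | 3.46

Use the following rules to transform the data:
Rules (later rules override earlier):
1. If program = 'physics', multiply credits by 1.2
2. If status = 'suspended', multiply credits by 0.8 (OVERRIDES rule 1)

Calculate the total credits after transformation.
587.8

Step 1: Rule 2 takes priority for records with status = 'suspended'
  - 6 records: 479 × 0.8 = 383.2
Step 2: Rule 1 applies to remaining records with program = 'physics'
  - 1 records: 53 × 1.2 = 63.6
Step 3: Other records unchanged: 141
Step 4: Final sum = 383.2 + 63.6 + 141 = 587.8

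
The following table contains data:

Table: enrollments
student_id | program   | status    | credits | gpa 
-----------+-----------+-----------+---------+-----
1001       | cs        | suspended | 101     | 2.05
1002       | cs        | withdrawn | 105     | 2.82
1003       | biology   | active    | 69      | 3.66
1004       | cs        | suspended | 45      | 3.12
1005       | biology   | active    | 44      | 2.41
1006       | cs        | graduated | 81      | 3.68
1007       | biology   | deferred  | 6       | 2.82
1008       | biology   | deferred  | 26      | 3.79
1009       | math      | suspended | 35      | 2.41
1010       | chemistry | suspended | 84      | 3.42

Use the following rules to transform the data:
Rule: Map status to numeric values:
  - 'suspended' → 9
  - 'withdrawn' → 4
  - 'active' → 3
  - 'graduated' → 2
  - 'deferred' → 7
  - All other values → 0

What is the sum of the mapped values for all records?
62

Step 1: Apply mapping to each record
Step 2: Count by status:
  'suspended': 4 records × 9 = 36
  'withdrawn': 1 records × 4 = 4
  'active': 2 records × 3 = 6
  'graduated': 1 records × 2 = 2
  'deferred': 2 records × 7 = 14
Step 3: Sum all mapped values = 62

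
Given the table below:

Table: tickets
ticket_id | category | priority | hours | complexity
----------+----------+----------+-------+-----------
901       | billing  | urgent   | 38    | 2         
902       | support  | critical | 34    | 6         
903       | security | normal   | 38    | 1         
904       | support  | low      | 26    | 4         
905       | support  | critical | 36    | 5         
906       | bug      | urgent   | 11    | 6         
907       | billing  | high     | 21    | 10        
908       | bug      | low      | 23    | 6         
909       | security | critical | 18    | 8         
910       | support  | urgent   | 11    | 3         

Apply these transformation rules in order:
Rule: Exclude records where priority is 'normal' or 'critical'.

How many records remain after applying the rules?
6

Step 1: Count records to exclude
  - 1 (normal) + 3 (critical) = 4 records
Step 2: Total records: 10
Step 3: Remaining = 10 - 4 = 6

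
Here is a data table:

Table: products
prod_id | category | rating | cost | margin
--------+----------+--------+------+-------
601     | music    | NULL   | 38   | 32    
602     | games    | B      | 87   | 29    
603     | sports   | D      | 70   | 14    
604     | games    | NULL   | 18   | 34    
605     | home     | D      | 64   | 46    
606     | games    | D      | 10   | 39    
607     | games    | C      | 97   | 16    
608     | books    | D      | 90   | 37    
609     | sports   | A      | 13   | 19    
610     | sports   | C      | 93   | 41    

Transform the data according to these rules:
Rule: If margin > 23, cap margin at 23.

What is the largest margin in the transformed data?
23

Step 1: Original maximum margin = 46
Step 2: Apply cap at 23
Step 3: 7 records had margin > 23 and were capped
Step 4: Maximum after transformation = 23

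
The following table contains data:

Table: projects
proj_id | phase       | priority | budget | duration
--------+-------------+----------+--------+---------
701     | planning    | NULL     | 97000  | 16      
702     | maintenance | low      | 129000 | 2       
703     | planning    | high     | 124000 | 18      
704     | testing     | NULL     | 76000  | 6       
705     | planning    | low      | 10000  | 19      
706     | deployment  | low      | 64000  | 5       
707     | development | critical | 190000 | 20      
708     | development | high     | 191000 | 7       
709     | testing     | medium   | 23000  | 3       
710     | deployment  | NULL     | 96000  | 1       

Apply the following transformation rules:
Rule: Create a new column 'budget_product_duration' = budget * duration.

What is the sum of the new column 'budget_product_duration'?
10310000

Step 1: For each record, compute budget * duration
Example calculations:
  97000 * 16 = 1552000
  129000 * 2 = 258000
  124000 * 18 = 2232000
  ...
Step 2: Sum all derived values
Step 3: Total = 10310000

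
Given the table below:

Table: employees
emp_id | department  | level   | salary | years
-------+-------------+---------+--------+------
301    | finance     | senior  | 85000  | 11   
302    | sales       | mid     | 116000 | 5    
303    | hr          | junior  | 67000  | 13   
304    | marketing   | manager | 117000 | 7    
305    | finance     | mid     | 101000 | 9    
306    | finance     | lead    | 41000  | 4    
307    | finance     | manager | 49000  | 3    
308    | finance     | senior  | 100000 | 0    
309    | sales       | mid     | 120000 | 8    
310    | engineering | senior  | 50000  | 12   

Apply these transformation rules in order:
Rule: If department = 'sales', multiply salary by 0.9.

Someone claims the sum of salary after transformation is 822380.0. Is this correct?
No, the correct result is 822400.0.

Step 1: Calculate the correct sum after transformation
Step 2: Apply multiplier 0.9 to records where department = 'sales'
Step 3: Correct result = 822400.0
Step 4: Claimed result = 822380.0
Step 5: 822400.0 ≠ 822380.0
Conclusion: The claimed result is incorrect. The correct answer is 822400.0.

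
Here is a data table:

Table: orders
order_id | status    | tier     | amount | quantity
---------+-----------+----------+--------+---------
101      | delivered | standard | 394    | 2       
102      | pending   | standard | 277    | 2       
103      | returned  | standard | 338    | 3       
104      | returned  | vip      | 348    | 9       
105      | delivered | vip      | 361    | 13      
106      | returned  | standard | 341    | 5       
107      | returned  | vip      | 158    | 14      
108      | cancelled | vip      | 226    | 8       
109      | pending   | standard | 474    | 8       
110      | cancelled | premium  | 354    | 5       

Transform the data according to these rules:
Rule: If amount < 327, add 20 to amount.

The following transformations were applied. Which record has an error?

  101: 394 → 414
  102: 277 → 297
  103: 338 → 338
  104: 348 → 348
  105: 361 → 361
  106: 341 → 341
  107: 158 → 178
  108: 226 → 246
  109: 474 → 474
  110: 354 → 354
Record 101 has an error. The correct transformed value should be 394, not 414.

Step 1: Check each record against the rule
Step 2: Record 101 has amount = 394
Step 3: Since 394 >= 327, the bonus should not have been applied
Step 4: Correct value = 394, but claimed value = 414
Conclusion: Record 101 has the error.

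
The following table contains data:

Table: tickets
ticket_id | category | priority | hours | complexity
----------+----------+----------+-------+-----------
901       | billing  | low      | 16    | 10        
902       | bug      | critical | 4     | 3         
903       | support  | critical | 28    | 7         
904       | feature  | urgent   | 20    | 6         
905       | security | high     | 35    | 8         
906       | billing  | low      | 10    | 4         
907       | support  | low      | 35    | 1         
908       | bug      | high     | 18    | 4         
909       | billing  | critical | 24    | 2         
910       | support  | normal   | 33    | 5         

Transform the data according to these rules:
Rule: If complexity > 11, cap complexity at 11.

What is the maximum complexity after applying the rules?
10

Step 1: Original maximum complexity = 10
Step 2: Check cap of 11 against maximum
Step 3: No records exceed the cap (max 10 <= cap 11), so no capping applies
Step 4: Maximum after transformation = 10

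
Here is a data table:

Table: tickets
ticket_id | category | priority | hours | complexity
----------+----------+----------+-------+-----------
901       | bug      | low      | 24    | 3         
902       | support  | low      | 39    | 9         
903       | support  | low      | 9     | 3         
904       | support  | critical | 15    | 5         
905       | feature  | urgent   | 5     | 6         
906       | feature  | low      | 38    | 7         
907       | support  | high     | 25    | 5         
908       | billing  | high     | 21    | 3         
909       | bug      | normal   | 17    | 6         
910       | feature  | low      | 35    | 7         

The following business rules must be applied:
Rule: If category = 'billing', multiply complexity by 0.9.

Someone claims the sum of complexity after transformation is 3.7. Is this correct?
No, the correct result is 53.7.

Step 1: Calculate the correct sum after transformation
Step 2: Apply multiplier 0.9 to records where category = 'billing'
Step 3: Correct result = 53.7
Step 4: Claimed result = 3.7
Step 5: 53.7 ≠ 3.7
Conclusion: The claimed result is incorrect. The correct answer is 53.7.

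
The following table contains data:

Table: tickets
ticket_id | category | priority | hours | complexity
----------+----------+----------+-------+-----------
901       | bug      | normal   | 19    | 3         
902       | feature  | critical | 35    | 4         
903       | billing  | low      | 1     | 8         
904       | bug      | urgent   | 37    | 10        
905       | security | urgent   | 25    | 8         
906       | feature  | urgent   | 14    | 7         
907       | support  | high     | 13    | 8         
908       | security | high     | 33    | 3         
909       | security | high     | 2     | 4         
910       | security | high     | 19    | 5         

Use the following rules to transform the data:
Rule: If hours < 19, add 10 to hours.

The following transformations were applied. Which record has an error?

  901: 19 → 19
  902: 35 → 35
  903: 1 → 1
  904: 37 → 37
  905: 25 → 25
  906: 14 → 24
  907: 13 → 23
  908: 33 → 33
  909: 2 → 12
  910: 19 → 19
Record 903 has an error. The correct transformed value should be 11, not 1.

Step 1: Check each record against the rule
Step 2: Record 903 has hours = 1
Step 3: Since 1 < 19, the bonus should have been applied
Step 4: Correct value = 11, but claimed value = 1
Conclusion: Record 903 has the error.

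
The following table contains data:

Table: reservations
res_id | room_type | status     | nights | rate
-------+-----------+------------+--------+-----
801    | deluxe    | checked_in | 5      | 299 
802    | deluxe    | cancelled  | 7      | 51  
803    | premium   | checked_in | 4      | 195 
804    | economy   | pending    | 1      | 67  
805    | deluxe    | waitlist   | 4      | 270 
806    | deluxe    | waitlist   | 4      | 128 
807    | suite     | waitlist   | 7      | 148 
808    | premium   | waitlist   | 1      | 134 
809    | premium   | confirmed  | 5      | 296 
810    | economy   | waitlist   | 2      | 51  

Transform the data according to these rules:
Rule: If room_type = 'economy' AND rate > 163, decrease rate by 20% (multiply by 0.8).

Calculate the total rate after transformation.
1639

Step 1: Find records where room_type = 'economy' AND rate > 163
Step 2: 0 records match, summing to 0
Step 3: After multiplier: 0 × 0.8 = 0.0
Step 4: Unaffected records sum: 1639
Step 5: Final sum = 0.0 + 1639 = 1639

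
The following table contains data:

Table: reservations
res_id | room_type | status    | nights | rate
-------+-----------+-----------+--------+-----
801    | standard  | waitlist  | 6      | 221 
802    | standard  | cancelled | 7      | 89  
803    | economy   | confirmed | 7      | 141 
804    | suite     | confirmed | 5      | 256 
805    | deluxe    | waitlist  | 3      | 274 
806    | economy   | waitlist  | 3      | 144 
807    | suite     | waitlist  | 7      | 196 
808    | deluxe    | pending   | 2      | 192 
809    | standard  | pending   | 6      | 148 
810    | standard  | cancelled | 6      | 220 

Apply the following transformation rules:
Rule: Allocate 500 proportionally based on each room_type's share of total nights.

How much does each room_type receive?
deluxe: 48.08, economy: 96.15, standard: 240.38, suite: 115.38

Step 1: Calculate total nights = 52
Step 2: Calculate each room_type's proportion:
  deluxe: 5/52 = 9.62% → 48.08
  economy: 10/52 = 19.23% → 96.15
  standard: 25/52 = 48.08% → 240.38
  suite: 12/52 = 23.08% → 115.38
Step 3: Verify: sum of allocations ≈ 500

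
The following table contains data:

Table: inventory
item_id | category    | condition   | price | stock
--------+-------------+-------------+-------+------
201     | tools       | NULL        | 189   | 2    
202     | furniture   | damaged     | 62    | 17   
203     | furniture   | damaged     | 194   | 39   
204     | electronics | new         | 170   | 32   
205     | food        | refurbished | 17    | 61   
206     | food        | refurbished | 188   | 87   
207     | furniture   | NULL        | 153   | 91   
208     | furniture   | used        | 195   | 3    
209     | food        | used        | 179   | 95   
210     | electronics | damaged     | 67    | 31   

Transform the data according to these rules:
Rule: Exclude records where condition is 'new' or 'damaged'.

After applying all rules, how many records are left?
6

Step 1: Count records to exclude
  - 1 (new) + 3 (damaged) = 4 records
Step 2: Total records: 10
Step 3: Remaining = 10 - 4 = 6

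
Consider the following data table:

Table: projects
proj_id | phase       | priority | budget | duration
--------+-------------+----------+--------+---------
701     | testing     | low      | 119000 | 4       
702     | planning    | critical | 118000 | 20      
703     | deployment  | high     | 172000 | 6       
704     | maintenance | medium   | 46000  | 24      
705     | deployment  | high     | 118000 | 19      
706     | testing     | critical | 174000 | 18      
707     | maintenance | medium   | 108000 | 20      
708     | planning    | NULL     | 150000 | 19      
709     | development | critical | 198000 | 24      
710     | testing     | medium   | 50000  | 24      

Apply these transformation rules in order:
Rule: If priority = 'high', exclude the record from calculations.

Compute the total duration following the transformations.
153

Step 1: Identify records where priority = 'high'
Step 2: The excluded records sum to 25
Step 3: Original total duration = 178
Step 4: Remaining total = 178 - 25 = 153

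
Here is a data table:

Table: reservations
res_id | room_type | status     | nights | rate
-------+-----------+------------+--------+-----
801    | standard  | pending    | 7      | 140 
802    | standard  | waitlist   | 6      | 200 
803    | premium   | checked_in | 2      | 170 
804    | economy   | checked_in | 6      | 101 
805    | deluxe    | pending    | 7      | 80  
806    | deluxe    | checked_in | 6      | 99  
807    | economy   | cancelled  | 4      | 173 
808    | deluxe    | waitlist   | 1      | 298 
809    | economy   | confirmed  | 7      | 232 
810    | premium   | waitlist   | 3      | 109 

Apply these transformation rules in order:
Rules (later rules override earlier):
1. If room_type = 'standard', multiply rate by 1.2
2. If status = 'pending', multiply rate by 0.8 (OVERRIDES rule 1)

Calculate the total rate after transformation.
1598.0

Step 1: Rule 2 takes priority for records with status = 'pending'
  - 2 records: 220 × 0.8 = 176.0
Step 2: Rule 1 applies to remaining records with room_type = 'standard'
  - 1 records: 200 × 1.2 = 240.0
Step 3: Other records unchanged: 1182
Step 4: Final sum = 176.0 + 240.0 + 1182 = 1598.0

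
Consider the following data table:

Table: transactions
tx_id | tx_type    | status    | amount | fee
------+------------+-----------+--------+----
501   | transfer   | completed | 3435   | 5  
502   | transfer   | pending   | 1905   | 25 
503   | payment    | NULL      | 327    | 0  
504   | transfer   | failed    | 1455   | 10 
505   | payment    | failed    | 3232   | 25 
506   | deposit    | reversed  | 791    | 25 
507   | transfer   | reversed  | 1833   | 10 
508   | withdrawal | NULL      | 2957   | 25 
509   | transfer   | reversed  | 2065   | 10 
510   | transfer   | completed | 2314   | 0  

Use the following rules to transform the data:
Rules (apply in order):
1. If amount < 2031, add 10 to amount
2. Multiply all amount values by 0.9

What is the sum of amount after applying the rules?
18327.6

Step 1: Apply Rule 1 - Add 10 to records with amount < 2031
  - 5 records affected: 6311 + (5 × 10) = 6361
  - Unaffected records: 14003
  - Sum after Rule 1: 20364
Step 2: Apply Rule 2 - Multiply all by 0.9
  - 20364 × 0.9 = 18327.6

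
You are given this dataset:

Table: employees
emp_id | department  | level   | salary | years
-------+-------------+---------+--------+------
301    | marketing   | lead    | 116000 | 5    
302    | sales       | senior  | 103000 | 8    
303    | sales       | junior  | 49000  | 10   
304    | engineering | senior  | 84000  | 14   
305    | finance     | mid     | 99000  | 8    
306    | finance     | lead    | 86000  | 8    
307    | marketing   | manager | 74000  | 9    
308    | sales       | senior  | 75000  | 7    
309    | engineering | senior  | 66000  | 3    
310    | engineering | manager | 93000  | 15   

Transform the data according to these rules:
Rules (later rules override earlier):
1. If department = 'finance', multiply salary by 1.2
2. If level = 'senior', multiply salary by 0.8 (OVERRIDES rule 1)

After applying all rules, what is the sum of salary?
816400.0

Step 1: Rule 2 takes priority for records with level = 'senior'
  - 4 records: 328000 × 0.8 = 262400.0
Step 2: Rule 1 applies to remaining records with department = 'finance'
  - 2 records: 185000 × 1.2 = 222000.0
Step 3: Other records unchanged: 332000
Step 4: Final sum = 262400.0 + 222000.0 + 332000 = 816400.0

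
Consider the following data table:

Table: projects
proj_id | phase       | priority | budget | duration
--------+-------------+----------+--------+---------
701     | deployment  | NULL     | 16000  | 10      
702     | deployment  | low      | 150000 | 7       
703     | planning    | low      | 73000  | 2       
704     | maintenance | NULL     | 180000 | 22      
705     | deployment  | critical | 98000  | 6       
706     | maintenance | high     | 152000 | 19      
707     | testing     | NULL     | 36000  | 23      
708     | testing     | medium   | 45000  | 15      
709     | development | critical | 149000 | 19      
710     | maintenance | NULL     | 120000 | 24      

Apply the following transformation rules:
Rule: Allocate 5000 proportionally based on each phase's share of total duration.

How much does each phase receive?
deployment: 782.31, development: 646.26, maintenance: 2210.88, planning: 68.03, testing: 1292.52

Step 1: Calculate total duration = 147
Step 2: Calculate each phase's proportion:
  deployment: 23/147 = 15.65% → 782.31
  development: 19/147 = 12.93% → 646.26
  maintenance: 65/147 = 44.22% → 2210.88
  planning: 2/147 = 1.36% → 68.03
  testing: 38/147 = 25.85% → 1292.52
Step 3: Verify: sum of allocations ≈ 5000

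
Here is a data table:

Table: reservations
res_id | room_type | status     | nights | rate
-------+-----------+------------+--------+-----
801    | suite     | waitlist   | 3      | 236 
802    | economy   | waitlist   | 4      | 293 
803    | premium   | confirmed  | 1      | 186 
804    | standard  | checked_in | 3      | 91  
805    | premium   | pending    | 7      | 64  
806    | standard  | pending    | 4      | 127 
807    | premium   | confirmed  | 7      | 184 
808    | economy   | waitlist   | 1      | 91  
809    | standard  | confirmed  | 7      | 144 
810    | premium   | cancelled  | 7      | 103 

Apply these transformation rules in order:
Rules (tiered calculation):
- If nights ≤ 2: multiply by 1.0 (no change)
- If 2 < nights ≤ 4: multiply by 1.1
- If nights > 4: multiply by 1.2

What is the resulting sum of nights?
51.0

Step 1: Tier 1 (nights ≤ 2): 2 records, sum = 2 × 1.0 = 2.0
Step 2: Tier 2 (2 < nights ≤ 4): 4 records, sum = 14 × 1.1 = 15.4
Step 3: Tier 3 (nights > 4): 4 records, sum = 28 × 1.2 = 33.6
Step 4: Final sum = 2.0 + 15.4 + 33.6 = 51.0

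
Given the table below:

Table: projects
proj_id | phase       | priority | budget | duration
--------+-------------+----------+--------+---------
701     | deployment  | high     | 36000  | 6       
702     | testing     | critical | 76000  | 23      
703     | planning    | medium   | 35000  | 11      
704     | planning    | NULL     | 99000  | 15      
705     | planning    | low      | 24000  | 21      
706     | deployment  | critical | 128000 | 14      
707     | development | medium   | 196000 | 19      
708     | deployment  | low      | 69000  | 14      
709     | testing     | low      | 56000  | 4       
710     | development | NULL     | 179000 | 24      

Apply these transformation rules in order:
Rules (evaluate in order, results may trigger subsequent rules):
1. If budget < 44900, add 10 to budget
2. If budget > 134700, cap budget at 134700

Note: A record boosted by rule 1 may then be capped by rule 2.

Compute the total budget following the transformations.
792430

Step 1: Apply rule 1 to records with budget < 44900
  - 3 records get bonus of 10
  - Of these, 0 records then exceed 134700 and get capped
Step 2: Apply rule 2 to records with budget > 134700
  - 2 records (original) are capped
Step 3: Calculate final sum = 792430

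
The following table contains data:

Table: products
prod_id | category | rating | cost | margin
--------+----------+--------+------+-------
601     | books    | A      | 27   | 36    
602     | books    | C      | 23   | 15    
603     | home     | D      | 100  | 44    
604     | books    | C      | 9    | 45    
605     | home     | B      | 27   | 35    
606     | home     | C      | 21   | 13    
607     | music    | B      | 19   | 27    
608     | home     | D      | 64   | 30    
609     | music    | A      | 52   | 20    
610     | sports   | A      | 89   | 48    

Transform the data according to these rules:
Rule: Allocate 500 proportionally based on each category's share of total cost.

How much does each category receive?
books: 68.45, home: 245.94, music: 82.37, sports: 103.25

Step 1: Calculate total cost = 431
Step 2: Calculate each category's proportion:
  books: 59/431 = 13.69% → 68.45
  home: 212/431 = 49.19% → 245.94
  music: 71/431 = 16.47% → 82.37
  sports: 89/431 = 20.65% → 103.25
Step 3: Verify: sum of allocations ≈ 500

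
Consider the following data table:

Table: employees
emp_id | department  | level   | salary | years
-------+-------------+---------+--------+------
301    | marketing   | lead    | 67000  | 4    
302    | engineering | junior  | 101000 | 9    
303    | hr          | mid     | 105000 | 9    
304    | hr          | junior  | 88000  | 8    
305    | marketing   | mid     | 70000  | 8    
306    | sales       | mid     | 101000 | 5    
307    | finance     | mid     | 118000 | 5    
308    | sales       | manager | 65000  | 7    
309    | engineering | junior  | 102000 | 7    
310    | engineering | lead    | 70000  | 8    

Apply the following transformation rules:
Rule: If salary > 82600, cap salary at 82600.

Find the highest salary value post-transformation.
82600

Step 1: Original maximum salary = 118000
Step 2: Apply cap at 82600
Step 3: 6 records had salary > 82600 and were capped
Step 4: Maximum after transformation = 82600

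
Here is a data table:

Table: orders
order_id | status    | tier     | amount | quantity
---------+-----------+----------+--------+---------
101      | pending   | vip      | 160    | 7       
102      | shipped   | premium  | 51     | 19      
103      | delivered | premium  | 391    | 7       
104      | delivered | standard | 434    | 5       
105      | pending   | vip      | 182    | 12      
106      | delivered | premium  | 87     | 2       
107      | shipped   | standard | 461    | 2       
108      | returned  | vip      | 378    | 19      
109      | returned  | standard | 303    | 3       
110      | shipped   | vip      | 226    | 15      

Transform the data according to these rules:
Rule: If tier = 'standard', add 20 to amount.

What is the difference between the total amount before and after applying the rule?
60

Step 1: Original sum of amount = 2673
Step 2: 3 records have tier = 'standard'
Step 3: Each affected record changes by 20
Step 4: Total change = 3 × 20 = 60
Step 5: New sum = 2673 + 60 = 2733
Step 6: Difference = |2733 - 2673| = 60
        (Sum increased by 60)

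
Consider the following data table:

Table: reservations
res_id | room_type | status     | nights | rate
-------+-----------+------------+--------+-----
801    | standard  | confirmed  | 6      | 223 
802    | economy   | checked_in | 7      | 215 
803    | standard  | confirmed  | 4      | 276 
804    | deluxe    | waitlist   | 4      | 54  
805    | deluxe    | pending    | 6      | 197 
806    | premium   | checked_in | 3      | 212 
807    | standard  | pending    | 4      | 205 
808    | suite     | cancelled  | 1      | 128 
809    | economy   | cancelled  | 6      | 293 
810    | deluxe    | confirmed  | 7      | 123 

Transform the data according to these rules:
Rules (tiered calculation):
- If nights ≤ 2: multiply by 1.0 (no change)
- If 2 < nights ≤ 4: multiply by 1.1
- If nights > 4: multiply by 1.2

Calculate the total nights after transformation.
55.9

Step 1: Tier 1 (nights ≤ 2): 1 records, sum = 1 × 1.0 = 1.0
Step 2: Tier 2 (2 < nights ≤ 4): 4 records, sum = 15 × 1.1 = 16.5
Step 3: Tier 3 (nights > 4): 5 records, sum = 32 × 1.2 = 38.4
Step 4: Final sum = 1.0 + 16.5 + 38.4 = 55.9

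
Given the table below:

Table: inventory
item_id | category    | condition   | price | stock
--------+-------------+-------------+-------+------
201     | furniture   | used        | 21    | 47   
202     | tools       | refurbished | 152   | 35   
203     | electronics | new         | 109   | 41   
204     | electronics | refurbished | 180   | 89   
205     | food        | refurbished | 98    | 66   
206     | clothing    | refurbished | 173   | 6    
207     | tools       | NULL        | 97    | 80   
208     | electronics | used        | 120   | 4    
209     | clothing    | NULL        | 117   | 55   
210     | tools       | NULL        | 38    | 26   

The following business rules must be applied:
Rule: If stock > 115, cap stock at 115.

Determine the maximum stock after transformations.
89

Step 1: Original maximum stock = 89
Step 2: Check cap of 115 against maximum
Step 3: No records exceed the cap (max 89 <= cap 115), so no capping applies
Step 4: Maximum after transformation = 89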